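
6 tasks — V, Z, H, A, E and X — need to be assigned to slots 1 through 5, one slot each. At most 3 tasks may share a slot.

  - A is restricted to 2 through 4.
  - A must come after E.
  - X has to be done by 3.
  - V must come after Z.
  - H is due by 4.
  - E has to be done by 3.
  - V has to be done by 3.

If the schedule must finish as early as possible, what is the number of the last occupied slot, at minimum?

The precedence chain requires at least 2 distinct slots.
With at most 3 per slot and 6 tasks, at least 2 slots are needed.
2 works (last occupied slot: 2): for example H -> 1, Z -> 1, X -> 2, V -> 2, A -> 2, E -> 1.

2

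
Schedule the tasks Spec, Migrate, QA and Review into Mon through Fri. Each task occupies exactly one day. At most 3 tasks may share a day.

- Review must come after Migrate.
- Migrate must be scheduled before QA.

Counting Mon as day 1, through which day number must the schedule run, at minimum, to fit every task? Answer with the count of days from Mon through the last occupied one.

2 days

The precedence chain requires at least 2 distinct days.
With at most 3 per day and 4 tasks, at least 2 days are needed.
2 works (last occupied day: Tue): for example Migrate in Mon; Review in Tue; QA in Tue; Spec in Mon.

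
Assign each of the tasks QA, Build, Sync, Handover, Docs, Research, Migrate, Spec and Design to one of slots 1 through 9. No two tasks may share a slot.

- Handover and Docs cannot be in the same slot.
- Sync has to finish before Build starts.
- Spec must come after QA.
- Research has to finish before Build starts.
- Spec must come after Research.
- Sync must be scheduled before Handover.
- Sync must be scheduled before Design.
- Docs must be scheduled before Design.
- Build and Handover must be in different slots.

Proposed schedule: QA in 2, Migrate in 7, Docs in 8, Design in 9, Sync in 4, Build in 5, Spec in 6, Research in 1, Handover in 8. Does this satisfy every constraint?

Invalid. Handover and Docs cannot be in the same slot.

Build and Handover must be in different slots — holds.
Sync must be scheduled before Handover — holds.
Sync must be scheduled before Design — holds.
Spec must come after Research — holds.
Docs must be scheduled before Design — holds.
Handover and Docs cannot be in the same slot — violated.
Sync has to finish before Build starts — holds.
Spec must come after QA — holds.
No two tasks may share a slot — violated.
Research has to finish before Build starts — holds.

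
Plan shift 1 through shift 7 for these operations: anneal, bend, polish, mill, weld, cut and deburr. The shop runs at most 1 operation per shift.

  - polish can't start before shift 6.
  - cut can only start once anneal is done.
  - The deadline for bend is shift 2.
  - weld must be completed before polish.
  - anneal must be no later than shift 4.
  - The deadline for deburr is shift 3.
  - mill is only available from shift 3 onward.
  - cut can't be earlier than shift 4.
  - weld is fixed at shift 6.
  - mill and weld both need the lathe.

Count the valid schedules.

Splitting on anneal: it can be shift 1 (2), shift 2 (2), shift 3 (4), shift 4 (2). Listing each branch's schedules as (bend, polish, mill, weld, cut, deburr) by shift number:
anneal=shift 1: (2,7,4,6,5,3) (2,7,5,6,4,3) — 2.
anneal=shift 2: (1,7,4,6,5,3) (1,7,5,6,4,3) — 2.
anneal=shift 3: (1,7,4,6,5,2) (1,7,5,6,4,2) (2,7,4,6,5,1) (2,7,5,6,4,1) — 4.
anneal=shift 4: (1,7,3,6,5,2) (2,7,3,6,5,1) — 2.
Summing: 2 + 2 + 4 + 2 = 10.

10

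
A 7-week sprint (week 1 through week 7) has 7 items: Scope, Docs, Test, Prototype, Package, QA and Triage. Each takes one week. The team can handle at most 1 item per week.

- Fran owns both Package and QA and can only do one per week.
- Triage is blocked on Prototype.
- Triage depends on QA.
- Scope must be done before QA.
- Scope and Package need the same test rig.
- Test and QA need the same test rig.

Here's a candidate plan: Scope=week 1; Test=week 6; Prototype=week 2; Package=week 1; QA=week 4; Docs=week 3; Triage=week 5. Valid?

Scope must be done before QA — holds.
Triage is blocked on Prototype — holds.
The team can handle at most 1 item per week — violated.
Scope and Package need the same test rig — violated.
Test and QA need the same test rig — holds.
Triage depends on QA — holds.
Fran owns both Package and QA and can only do one per week — holds.

Invalid. Scope and Package need the same test rig.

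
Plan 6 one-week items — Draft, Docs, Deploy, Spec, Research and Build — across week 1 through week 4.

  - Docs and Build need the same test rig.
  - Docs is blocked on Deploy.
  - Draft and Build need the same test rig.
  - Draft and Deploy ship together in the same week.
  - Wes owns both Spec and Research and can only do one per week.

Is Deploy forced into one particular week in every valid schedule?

Deploy can be week 1 (e.g. Draft in week 1; Research in week 2; Spec in week 1; Build in week 3; Deploy in week 1; Docs in week 2) or week 2 (e.g. Research in week 2, Draft in week 2, Docs in week 3, Spec in week 1, Deploy in week 2, Build in week 1).

No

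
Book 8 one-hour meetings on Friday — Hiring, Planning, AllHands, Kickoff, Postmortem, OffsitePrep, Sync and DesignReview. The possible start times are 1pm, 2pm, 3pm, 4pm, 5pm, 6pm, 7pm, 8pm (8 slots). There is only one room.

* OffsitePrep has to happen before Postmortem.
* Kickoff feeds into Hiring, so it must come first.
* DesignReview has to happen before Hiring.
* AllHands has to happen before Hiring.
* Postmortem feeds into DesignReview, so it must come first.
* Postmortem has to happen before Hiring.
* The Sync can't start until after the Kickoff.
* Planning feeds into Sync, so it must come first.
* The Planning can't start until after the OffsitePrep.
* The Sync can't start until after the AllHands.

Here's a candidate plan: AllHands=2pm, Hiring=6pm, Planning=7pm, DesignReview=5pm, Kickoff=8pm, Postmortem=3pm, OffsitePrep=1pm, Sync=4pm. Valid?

The Sync can't start until after the Kickoff — violated.
The Planning can't start until after the OffsitePrep — holds.
DesignReview has to happen before Hiring — holds.
Postmortem has to happen before Hiring — holds.
There is only one room — holds.
The Sync can't start until after the AllHands — holds.
Kickoff feeds into Hiring, so it must come first — violated.
AllHands has to happen before Hiring — holds.
OffsitePrep has to happen before Postmortem — holds.
Planning feeds into Sync, so it must come first — violated.
Postmortem feeds into DesignReview, so it must come first — holds.

No — it violates: The Sync can't start until after the Kickoff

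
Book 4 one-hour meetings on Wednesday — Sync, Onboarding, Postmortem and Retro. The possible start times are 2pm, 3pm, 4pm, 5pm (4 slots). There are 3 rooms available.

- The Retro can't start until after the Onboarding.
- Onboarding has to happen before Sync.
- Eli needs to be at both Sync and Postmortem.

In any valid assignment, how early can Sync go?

3pm

Precedence pushes Sync to at least 3pm.
Sync at 3pm is achievable: Sync in 3pm, Retro in 3pm, Onboarding in 2pm, Postmortem in 2pm.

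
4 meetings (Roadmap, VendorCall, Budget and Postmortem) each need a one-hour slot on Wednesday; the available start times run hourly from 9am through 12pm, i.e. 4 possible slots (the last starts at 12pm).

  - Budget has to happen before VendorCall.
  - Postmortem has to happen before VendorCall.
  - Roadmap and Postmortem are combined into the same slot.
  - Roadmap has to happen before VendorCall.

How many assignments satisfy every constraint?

14

Splitting on Roadmap: it can be 9am (6), 10am (5), 11am (3). Listing each branch's schedules as (VendorCall, Budget, Postmortem):
Roadmap=9am: (10am,9am,9am) (11am,9am,9am) (11am,10am,9am) (12pm,9am,9am) (12pm,10am,9am) (12pm,11am,9am) — 6.
Roadmap=10am: (11am,9am,10am) (11am,10am,10am) (12pm,9am,10am) (12pm,10am,10am) (12pm,11am,10am) — 5.
Roadmap=11am: (12pm,9am,11am) (12pm,10am,11am) (12pm,11am,11am) — 3.
Summing: 6 + 5 + 3 = 14.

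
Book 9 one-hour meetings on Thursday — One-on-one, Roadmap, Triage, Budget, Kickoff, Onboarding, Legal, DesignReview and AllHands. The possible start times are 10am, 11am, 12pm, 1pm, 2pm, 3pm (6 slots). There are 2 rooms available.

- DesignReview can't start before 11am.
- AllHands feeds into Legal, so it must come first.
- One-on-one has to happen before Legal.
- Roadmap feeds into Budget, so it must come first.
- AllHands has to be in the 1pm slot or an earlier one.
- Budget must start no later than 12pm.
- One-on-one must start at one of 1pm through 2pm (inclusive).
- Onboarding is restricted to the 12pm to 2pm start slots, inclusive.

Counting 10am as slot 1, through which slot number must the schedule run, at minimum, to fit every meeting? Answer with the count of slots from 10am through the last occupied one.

The precedence chain requires at least 2 distinct slots.
With at most 2 per slot and 9 meetings, at least 5 slots are needed.
Propagating the time windows through the other constraints, Legal can't land before 2pm — that is slot 5 counting from 10am — so the schedule must run through at least 5 slots.
5 works (last occupied slot: 2pm): for example Triage -> 12pm; Kickoff -> 1pm; Legal -> 2pm; DesignReview -> 11am; One-on-one -> 1pm; AllHands -> 10am; Roadmap -> 10am; Budget -> 11am; Onboarding -> 12pm.

5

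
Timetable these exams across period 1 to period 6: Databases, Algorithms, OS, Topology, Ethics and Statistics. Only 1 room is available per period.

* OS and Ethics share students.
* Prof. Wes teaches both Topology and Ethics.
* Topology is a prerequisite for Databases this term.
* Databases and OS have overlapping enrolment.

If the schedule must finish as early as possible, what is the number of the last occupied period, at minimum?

The precedence chain requires at least 2 distinct periods.
With at most 1 per period and 6 exams, at least 6 periods are needed.
6 works (last occupied period: period 6): for example OS -> period 4; Topology -> period 1; Databases -> period 2; Statistics -> period 6; Algorithms -> period 3; Ethics -> period 5.

period 6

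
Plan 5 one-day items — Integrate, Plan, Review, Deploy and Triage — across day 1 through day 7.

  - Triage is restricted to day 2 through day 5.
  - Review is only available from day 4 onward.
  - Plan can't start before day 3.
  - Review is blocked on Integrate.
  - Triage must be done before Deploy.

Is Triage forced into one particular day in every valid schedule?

No

Triage can be day 2 (e.g. Review in day 4, Integrate in day 1, Deploy in day 3, Plan in day 3, Triage in day 2) or day 3 (e.g. Integrate in day 1; Plan in day 3; Review in day 4; Deploy in day 4; Triage in day 3).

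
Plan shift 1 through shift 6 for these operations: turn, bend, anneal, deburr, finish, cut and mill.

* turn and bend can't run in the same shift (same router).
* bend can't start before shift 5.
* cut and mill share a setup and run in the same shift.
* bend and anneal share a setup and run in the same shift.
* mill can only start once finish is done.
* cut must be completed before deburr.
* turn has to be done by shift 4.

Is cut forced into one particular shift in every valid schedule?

No

cut can be shift 2 (e.g. finish=shift 1; cut=shift 2; deburr=shift 3; anneal=shift 5; turn=shift 1; mill=shift 2; bend=shift 5) or shift 3 (e.g. cut=shift 3; mill=shift 3; turn=shift 1; anneal=shift 5; deburr=shift 4; finish=shift 1; bend=shift 5).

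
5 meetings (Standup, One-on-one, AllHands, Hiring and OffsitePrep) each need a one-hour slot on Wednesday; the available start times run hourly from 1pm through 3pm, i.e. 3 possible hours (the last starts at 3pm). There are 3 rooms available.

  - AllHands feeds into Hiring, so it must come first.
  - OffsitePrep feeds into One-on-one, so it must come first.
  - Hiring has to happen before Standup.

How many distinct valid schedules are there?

Enumerating: OffsitePrep=1pm; Hiring=2pm; One-on-one=2pm; AllHands=1pm; Standup=3pm | One-on-one -> 3pm, Hiring -> 2pm, AllHands -> 1pm, Standup -> 3pm, OffsitePrep -> 1pm | OffsitePrep=2pm; One-on-one=3pm; AllHands=1pm; Hiring=2pm; Standup=3pm.

3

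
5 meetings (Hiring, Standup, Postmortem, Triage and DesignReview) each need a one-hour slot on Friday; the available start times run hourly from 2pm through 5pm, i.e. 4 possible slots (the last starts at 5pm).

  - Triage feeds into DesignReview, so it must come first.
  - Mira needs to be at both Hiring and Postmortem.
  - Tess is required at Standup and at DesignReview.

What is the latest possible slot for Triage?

Downstream work caps Triage at 4pm.
Triage at 4pm is achievable: Standup in 2pm, Hiring in 2pm, Triage in 4pm, DesignReview in 5pm, Postmortem in 3pm.

4pm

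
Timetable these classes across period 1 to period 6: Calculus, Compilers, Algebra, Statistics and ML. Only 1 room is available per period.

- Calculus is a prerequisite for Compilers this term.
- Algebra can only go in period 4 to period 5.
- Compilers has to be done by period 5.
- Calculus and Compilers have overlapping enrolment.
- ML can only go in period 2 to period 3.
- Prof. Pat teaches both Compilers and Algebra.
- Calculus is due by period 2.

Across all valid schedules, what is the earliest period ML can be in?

period 2

ML is available from period 2; ML's own window allows nothing later than period 3.
ML at period 2 is achievable: Statistics=period 5; Compilers=period 3; Calculus=period 1; Algebra=period 4; ML=period 2.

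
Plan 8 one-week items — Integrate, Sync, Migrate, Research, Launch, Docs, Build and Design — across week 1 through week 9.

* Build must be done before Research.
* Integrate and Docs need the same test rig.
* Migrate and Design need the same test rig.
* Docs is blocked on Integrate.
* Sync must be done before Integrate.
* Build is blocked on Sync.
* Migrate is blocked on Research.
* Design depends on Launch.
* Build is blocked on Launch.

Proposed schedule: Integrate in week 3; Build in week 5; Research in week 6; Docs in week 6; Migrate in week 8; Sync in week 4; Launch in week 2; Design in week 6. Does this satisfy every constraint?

No. Sync must be done before Integrate is not satisfied.

Sync must be done before Integrate — violated.
Migrate is blocked on Research — holds.
Build is blocked on Launch — holds.
Build must be done before Research — holds.
Design depends on Launch — holds.
Integrate and Docs need the same test rig — holds.
Docs is blocked on Integrate — holds.
Build is blocked on Sync — holds.
Migrate and Design need the same test rig — holds.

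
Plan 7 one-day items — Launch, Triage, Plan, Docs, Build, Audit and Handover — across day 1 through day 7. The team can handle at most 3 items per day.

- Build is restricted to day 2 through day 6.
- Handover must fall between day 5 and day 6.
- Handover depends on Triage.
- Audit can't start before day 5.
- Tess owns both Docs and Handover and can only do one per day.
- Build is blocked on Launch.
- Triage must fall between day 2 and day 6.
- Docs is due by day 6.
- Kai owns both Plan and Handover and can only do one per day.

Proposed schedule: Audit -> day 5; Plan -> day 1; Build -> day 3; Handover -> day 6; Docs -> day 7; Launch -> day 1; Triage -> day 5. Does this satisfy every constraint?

Tess owns both Docs and Handover and can only do one per day — holds.
Kai owns both Plan and Handover and can only do one per day — holds.
Build is blocked on Launch — holds.
Triage must fall between day 2 and day 6 — holds.
Docs is due by day 6 — violated.
The team can handle at most 3 items per day — holds.
Handover depends on Triage — holds.
Build is restricted to day 2 through day 6 — holds.
Audit can't start before day 5 — holds.
Handover must fall between day 5 and day 6 — holds.

No. Docs is due by day 6 is not satisfied.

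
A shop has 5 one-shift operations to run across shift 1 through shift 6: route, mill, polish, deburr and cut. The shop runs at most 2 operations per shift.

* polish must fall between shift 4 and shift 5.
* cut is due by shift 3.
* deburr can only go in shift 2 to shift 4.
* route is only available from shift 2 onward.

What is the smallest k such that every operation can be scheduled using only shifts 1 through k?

With at most 2 per shift and 5 operations, at least 3 shifts are needed.
polish can't be placed before shift 4, so the schedule must run through at least shift 4.
4 works (last occupied shift: shift 4): for example polish in shift 4; route in shift 2; deburr in shift 2; cut in shift 1; mill in shift 1.

4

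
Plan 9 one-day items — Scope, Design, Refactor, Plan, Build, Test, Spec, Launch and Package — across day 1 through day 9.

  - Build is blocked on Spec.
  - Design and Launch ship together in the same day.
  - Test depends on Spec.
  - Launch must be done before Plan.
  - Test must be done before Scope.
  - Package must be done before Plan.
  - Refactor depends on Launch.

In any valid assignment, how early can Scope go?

day 3

Precedence pushes Scope to at least day 3.
Scope at day 3 is achievable: Test in day 2, Package in day 1, Design in day 1, Build in day 2, Plan in day 2, Spec in day 1, Refactor in day 2, Launch in day 1, Scope in day 3.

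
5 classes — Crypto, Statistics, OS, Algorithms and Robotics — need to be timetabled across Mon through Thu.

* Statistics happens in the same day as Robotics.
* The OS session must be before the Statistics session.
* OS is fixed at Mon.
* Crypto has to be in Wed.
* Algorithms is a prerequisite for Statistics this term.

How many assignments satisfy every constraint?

6

Splitting on Statistics: it can be Tue (1), Wed (2), Thu (3). Listing each branch's schedules as (Crypto, OS, Algorithms, Robotics):
Statistics=Tue: (Wed,Mon,Mon,Tue) — 1.
Statistics=Wed: (Wed,Mon,Mon,Wed) (Wed,Mon,Tue,Wed) — 2.
Statistics=Thu: (Wed,Mon,Mon,Thu) (Wed,Mon,Tue,Thu) (Wed,Mon,Wed,Thu) — 3.
Summing: 1 + 2 + 3 = 6.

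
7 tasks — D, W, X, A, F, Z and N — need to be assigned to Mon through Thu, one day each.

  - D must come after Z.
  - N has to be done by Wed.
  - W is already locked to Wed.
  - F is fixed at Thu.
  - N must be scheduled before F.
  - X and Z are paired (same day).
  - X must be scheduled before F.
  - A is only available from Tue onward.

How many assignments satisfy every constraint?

54

Splitting on D: it can be Tue (9), Wed (18), Thu (27). Listing each branch's schedules as (W, X, A, F, Z, N):
D=Tue: (Wed,Mon,Tue,Thu,Mon,Mon) (Wed,Mon,Tue,Thu,Mon,Tue) (Wed,Mon,Tue,Thu,Mon,Wed) (Wed,Mon,Wed,Thu,Mon,Mon) (Wed,Mon,Wed,Thu,Mon,Tue) (Wed,Mon,Wed,Thu,Mon,Wed) (Wed,Mon,Thu,Thu,Mon,Mon) (Wed,Mon,Thu,Thu,Mon,Tue) (Wed,Mon,Thu,Thu,Mon,Wed) — 9.
D=Wed: (Wed,Mon,Tue,Thu,Mon,Mon) (Wed,Mon,Tue,Thu,Mon,Tue) (Wed,Mon,Tue,Thu,Mon,Wed) (Wed,Mon,Wed,Thu,Mon,Mon) (Wed,Mon,Wed,Thu,Mon,Tue) (Wed,Mon,Wed,Thu,Mon,Wed) (Wed,Mon,Thu,Thu,Mon,Mon) (Wed,Mon,Thu,Thu,Mon,Tue) (Wed,Mon,Thu,Thu,Mon,Wed) (Wed,Tue,Tue,Thu,Tue,Mon) (Wed,Tue,Tue,Thu,Tue,Tue) (Wed,Tue,Tue,Thu,Tue,Wed) (Wed,Tue,Wed,Thu,Tue,Mon) (Wed,Tue,Wed,Thu,Tue,Tue) (Wed,Tue,Wed,Thu,Tue,Wed) (Wed,Tue,Thu,Thu,Tue,Mon) (Wed,Tue,Thu,Thu,Tue,Tue) (Wed,Tue,Thu,Thu,Tue,Wed) — 18.
D=Thu: (Wed,Mon,Tue,Thu,Mon,Mon) (Wed,Mon,Tue,Thu,Mon,Tue) (Wed,Mon,Tue,Thu,Mon,Wed) (Wed,Mon,Wed,Thu,Mon,Mon) (Wed,Mon,Wed,Thu,Mon,Tue) (Wed,Mon,Wed,Thu,Mon,Wed) (Wed,Mon,Thu,Thu,Mon,Mon) (Wed,Mon,Thu,Thu,Mon,Tue) (Wed,Mon,Thu,Thu,Mon,Wed) (Wed,Tue,Tue,Thu,Tue,Mon) (Wed,Tue,Tue,Thu,Tue,Tue) (Wed,Tue,Tue,Thu,Tue,Wed) (Wed,Tue,Wed,Thu,Tue,Mon) (Wed,Tue,Wed,Thu,Tue,Tue) (Wed,Tue,Wed,Thu,Tue,Wed) (Wed,Tue,Thu,Thu,Tue,Mon) (Wed,Tue,Thu,Thu,Tue,Tue) (Wed,Tue,Thu,Thu,Tue,Wed) (Wed,Wed,Tue,Thu,Wed,Mon) (Wed,Wed,Tue,Thu,Wed,Tue) (Wed,Wed,Tue,Thu,Wed,Wed) (Wed,Wed,Wed,Thu,Wed,Mon) (Wed,Wed,Wed,Thu,Wed,Tue) (Wed,Wed,Wed,Thu,Wed,Wed) (Wed,Wed,Thu,Thu,Wed,Mon) (Wed,Wed,Thu,Thu,Wed,Tue) (Wed,Wed,Thu,Thu,Wed,Wed) — 27.
Summing: 9 + 18 + 27 = 54.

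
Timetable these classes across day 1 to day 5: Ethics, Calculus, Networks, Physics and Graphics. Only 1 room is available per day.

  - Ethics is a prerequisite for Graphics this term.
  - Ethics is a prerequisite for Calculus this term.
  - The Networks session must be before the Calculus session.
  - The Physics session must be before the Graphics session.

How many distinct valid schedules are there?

16

Splitting on Ethics: it can be day 1 (6), day 2 (6), day 3 (4). Listing each branch's schedules as (Calculus, Networks, Physics, Graphics) by day number:
Ethics=day 1: (3,2,4,5) (4,2,3,5) (4,3,2,5) (5,2,3,4) (5,3,2,4) (5,4,2,3) — 6.
Ethics=day 2: (3,1,4,5) (4,1,3,5) (4,3,1,5) (5,1,3,4) (5,3,1,4) (5,4,1,3) — 6.
Ethics=day 3: (4,1,2,5) (4,2,1,5) (5,1,2,4) (5,2,1,4) — 4.
Summing: 6 + 6 + 4 = 16.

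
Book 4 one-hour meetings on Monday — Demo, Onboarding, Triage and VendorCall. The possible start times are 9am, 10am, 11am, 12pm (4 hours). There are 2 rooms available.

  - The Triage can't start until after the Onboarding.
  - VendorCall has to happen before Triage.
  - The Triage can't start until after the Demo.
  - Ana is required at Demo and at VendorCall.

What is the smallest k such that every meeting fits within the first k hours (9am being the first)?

3

The precedence chain requires at least 2 distinct hours.
With at most 2 per hour and 4 meetings, at least 2 hours are needed.
Could 2 hours be enough, i.e. nothing placed later than 10am? No: Triage must come after Demo (at 9am or later) → {10am}; Demo must come before Triage (at 10am or earlier) → {9am}; VendorCall must come before Triage (at 10am or earlier) → {9am}; VendorCall can't share with Demo (9am) → nothing is left.
So 2 hours is not enough.
3 works (last occupied hour: 11am): for example Onboarding in 9am; Triage in 11am; Demo in 9am; VendorCall in 10am.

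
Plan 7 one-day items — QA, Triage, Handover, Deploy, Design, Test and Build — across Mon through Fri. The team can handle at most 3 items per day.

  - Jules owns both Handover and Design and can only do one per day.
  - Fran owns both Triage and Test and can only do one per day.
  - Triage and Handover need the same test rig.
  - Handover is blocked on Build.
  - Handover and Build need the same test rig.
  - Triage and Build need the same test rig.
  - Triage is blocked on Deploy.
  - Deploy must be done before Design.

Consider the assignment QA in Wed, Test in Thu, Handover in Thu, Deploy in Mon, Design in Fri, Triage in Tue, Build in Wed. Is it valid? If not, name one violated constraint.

Yes

Deploy must be done before Design — holds.
Triage and Build need the same test rig — holds.
Handover and Build need the same test rig — holds.
Fran owns both Triage and Test and can only do one per day — holds.
The team can handle at most 3 items per day — holds.
Triage is blocked on Deploy — holds.
Handover is blocked on Build — holds.
Jules owns both Handover and Design and can only do one per day — holds.
Triage and Handover need the same test rig — holds.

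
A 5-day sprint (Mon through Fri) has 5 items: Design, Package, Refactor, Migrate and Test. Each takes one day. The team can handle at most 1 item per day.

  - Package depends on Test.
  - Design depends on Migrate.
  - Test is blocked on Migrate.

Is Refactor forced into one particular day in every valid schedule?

No

Refactor can be Mon (e.g. Migrate in Tue, Test in Wed, Design in Thu, Refactor in Mon, Package in Fri) or Tue (e.g. Test=Wed; Migrate=Mon; Design=Thu; Refactor=Tue; Package=Fri).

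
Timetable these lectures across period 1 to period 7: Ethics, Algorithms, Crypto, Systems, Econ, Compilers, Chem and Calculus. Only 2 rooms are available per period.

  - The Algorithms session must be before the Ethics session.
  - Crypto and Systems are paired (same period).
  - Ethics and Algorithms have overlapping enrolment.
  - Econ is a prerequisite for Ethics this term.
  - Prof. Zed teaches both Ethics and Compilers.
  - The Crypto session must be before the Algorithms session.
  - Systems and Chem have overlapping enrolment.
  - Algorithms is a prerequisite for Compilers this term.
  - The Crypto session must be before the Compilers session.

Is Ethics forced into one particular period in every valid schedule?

Ethics can be period 3 (e.g. Econ -> period 2, Ethics -> period 3, Calculus -> period 4, Compilers -> period 4, Algorithms -> period 2, Systems -> period 1, Crypto -> period 1, Chem -> period 3) or period 4 (e.g. Systems=period 1; Calculus=period 4; Compilers=period 3; Algorithms=period 2; Econ=period 2; Crypto=period 1; Chem=period 3; Ethics=period 4).

No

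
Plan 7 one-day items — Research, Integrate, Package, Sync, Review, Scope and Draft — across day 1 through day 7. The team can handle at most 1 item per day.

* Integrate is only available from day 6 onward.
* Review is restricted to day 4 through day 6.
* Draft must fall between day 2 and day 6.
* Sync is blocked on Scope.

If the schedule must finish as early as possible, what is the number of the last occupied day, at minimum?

day 7

The precedence chain requires at least 2 distinct days.
With at most 1 per day and 7 work items, at least 7 days are needed.
Integrate can't be placed before day 6, so the schedule must run through at least day 6.
7 works (last occupied day: day 7): for example Draft=day 2, Review=day 4, Package=day 7, Sync=day 3, Integrate=day 6, Research=day 5, Scope=day 1.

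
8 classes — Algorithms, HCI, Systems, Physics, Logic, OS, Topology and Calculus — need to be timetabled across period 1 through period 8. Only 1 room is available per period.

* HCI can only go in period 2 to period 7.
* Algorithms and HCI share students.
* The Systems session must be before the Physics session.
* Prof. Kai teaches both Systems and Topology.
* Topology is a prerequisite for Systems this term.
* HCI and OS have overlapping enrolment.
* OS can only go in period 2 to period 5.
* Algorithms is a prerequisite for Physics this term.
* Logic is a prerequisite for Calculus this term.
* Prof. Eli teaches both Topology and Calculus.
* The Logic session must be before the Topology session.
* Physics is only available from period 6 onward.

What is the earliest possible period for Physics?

Physics is available from period 6.
Physics at period 6 is achievable: OS in period 2, Calculus in period 8, Physics in period 6, Systems in period 4, Algorithms in period 5, Topology in period 3, Logic in period 1, HCI in period 7.

period 6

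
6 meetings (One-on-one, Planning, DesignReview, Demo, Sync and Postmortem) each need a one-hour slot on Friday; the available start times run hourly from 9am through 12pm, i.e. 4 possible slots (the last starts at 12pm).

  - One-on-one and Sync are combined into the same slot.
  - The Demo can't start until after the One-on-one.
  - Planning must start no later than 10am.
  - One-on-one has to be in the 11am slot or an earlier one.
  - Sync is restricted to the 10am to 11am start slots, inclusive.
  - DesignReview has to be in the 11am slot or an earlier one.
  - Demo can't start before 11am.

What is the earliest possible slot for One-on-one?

10am

One-on-one must be in the same slot as Sync, which can't be before 10am, so One-on-one is at least 10am; One-on-one's own window allows nothing later than 11am.
One-on-one at 10am is achievable: DesignReview in 9am, Postmortem in 9am, Demo in 11am, One-on-one in 10am, Sync in 10am, Planning in 9am.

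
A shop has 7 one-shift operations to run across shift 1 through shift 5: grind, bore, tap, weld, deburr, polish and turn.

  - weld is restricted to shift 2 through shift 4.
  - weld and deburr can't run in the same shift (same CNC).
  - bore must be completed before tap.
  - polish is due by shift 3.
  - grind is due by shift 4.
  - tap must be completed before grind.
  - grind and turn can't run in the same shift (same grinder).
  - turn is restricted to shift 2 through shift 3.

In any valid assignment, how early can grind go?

shift 3

Precedence pushes grind to at least shift 3; grind's own window allows nothing later than shift 4.
grind at shift 3 is achievable: turn -> shift 2, grind -> shift 3, polish -> shift 1, deburr -> shift 1, weld -> shift 2, tap -> shift 2, bore -> shift 1.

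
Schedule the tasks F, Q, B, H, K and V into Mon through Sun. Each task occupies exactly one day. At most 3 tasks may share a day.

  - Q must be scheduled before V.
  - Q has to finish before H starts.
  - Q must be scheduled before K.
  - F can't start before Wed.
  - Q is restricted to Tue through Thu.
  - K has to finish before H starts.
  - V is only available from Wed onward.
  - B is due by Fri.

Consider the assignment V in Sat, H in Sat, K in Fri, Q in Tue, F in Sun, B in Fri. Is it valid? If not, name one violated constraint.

Valid

Q has to finish before H starts — holds.
B is due by Fri — holds.
K has to finish before H starts — holds.
Q is restricted to Tue through Thu — holds.
At most 3 tasks may share a day — holds.
Q must be scheduled before V — holds.
Q must be scheduled before K — holds.
F can't start before Wed — holds.
V is only available from Wed onward — holds.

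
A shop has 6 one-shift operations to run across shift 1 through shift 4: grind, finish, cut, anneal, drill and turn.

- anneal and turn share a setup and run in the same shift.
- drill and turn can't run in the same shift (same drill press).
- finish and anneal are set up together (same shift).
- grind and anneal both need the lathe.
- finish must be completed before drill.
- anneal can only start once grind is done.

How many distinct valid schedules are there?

16

Splitting on grind: it can be shift 1 (12), shift 2 (4). Listing each branch's schedules as (finish, cut, anneal, drill, turn) by shift number:
grind=shift 1: (2,1,2,3,2) (2,1,2,4,2) (2,2,2,3,2) (2,2,2,4,2) (2,3,2,3,2) (2,3,2,4,2) (2,4,2,3,2) (2,4,2,4,2) (3,1,3,4,3) (3,2,3,4,3) (3,3,3,4,3) (3,4,3,4,3) — 12.
grind=shift 2: (3,1,3,4,3) (3,2,3,4,3) (3,3,3,4,3) (3,4,3,4,3) — 4.
Summing: 12 + 4 = 16.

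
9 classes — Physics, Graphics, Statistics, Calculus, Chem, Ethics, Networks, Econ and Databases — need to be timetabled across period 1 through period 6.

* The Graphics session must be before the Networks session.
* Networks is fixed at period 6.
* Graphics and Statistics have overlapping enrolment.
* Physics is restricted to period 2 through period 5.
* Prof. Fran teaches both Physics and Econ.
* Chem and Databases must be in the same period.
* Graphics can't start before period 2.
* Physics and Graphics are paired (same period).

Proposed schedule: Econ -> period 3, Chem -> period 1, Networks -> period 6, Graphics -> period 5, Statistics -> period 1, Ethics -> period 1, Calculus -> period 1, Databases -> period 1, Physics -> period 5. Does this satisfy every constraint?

Networks is fixed at period 6 — holds.
Physics and Graphics are paired (same period) — holds.
Physics is restricted to period 2 through period 5 — holds.
Graphics can't start before period 2 — holds.
The Graphics session must be before the Networks session — holds.
Prof. Fran teaches both Physics and Econ — holds.
Chem and Databases must be in the same period — holds.
Graphics and Statistics have overlapping enrolment — holds.

Yes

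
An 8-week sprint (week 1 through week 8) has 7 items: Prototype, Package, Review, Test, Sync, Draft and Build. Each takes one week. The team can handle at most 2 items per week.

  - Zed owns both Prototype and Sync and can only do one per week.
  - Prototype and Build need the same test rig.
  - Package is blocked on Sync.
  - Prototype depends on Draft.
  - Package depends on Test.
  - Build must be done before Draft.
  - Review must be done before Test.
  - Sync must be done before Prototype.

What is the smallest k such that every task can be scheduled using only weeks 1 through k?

4

The precedence chain requires at least 3 distinct weeks.
With at most 2 per week and 7 tasks, at least 4 weeks are needed.
4 works (last occupied week: week 4): for example Review -> week 2, Sync -> week 1, Draft -> week 2, Prototype -> week 3, Test -> week 3, Build -> week 1, Package -> week 4.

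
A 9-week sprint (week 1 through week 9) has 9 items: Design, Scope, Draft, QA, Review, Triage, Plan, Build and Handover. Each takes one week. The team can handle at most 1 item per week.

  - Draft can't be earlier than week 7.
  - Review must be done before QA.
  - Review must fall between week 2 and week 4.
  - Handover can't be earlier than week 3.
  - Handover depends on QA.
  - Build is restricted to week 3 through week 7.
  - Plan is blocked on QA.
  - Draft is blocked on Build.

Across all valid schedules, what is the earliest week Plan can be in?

Precedence pushes Plan to at least week 4.
Plan at week 4 is achievable: Triage -> week 9, Scope -> week 8, QA -> week 3, Handover -> week 6, Review -> week 2, Build -> week 5, Draft -> week 7, Design -> week 1, Plan -> week 4.

week 4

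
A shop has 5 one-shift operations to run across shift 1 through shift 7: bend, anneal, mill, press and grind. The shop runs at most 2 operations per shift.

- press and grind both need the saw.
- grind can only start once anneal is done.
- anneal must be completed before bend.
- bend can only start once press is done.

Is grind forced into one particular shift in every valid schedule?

grind can be shift 2 (e.g. anneal=shift 1; grind=shift 2; bend=shift 2; mill=shift 3; press=shift 1) or shift 3 (e.g. bend=shift 2; mill=shift 2; grind=shift 3; anneal=shift 1; press=shift 1).

No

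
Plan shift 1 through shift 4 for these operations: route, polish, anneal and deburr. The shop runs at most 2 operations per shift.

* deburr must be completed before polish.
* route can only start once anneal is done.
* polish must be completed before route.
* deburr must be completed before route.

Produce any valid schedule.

polish=shift 2, route=shift 3, anneal=shift 1, deburr=shift 1

Checking: polish(shift 2) before route(shift 3); deburr(shift 1) before route(shift 3); anneal(shift 1) before route(shift 3); deburr(shift 1) before polish(shift 2); max 2 per shift (cap 2).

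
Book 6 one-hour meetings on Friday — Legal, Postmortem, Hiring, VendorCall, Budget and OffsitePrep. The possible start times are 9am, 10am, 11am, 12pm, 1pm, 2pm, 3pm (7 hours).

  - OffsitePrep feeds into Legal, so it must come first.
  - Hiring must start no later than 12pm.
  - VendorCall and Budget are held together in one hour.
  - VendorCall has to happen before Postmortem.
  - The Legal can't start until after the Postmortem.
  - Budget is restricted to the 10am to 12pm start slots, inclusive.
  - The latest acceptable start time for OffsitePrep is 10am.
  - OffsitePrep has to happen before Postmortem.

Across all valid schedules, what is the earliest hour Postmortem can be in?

Precedence pushes Postmortem to at least 11am; downstream work caps Postmortem at 2pm.
Postmortem at 11am is achievable: Budget in 10am; Hiring in 9am; VendorCall in 10am; OffsitePrep in 9am; Postmortem in 11am; Legal in 12pm.

11am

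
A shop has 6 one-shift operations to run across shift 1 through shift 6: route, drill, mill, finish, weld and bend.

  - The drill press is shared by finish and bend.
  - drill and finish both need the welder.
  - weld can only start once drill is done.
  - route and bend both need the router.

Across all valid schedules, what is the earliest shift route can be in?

route at shift 1 is achievable: weld -> shift 2; route -> shift 1; bend -> shift 3; mill -> shift 1; finish -> shift 2; drill -> shift 1.

shift 1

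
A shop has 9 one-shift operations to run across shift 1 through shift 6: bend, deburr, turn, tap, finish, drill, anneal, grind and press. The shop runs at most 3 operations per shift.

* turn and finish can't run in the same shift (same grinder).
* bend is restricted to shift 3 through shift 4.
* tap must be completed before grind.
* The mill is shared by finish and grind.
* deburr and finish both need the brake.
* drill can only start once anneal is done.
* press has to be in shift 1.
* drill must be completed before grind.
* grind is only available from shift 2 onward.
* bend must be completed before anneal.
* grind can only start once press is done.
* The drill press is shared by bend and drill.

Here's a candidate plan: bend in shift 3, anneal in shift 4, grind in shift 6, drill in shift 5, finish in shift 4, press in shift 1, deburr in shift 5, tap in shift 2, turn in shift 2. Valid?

The shop runs at most 3 operations per shift — holds.
The mill is shared by finish and grind — holds.
The drill press is shared by bend and drill — holds.
bend must be completed before anneal — holds.
drill must be completed before grind — holds.
tap must be completed before grind — holds.
press has to be in shift 1 — holds.
deburr and finish both need the brake — holds.
turn and finish can't run in the same shift (same grinder) — holds.
grind is only available from shift 2 onward — holds.
bend is restricted to shift 3 through shift 4 — holds.
grind can only start once press is done — holds.
drill can only start once anneal is done — holds.

Valid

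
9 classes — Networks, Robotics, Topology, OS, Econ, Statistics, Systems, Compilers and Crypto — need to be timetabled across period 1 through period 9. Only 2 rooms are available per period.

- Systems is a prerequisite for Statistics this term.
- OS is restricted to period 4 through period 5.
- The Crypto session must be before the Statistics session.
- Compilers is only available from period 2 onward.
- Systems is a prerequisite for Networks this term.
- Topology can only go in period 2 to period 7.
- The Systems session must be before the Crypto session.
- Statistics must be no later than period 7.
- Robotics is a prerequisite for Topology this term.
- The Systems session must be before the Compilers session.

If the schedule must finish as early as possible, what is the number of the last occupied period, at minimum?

The precedence chain requires at least 3 distinct periods.
With at most 2 per period and 9 classes, at least 5 periods are needed.
OS can't be placed before period 4, so the schedule must run through at least period 4.
5 works (last occupied period: period 5): for example Econ=period 5, Statistics=period 4, Crypto=period 3, Networks=period 3, Compilers=period 2, Systems=period 1, OS=period 4, Robotics=period 1, Topology=period 2.

period 5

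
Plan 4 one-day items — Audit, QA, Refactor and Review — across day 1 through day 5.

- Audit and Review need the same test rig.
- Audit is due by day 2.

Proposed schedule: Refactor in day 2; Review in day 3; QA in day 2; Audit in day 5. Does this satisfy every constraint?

Audit is due by day 2 — violated.
Audit and Review need the same test rig — holds.

No. Audit is due by day 2 is not satisfied.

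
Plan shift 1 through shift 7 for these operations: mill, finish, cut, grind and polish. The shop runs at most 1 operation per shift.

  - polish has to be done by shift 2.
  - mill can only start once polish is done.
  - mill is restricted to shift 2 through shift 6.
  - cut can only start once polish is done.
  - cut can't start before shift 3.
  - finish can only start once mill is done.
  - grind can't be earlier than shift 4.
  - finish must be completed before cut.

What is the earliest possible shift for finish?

shift 3

Precedence pushes finish to at least shift 3; downstream work caps finish at shift 6.
finish at shift 3 is achievable: mill=shift 2, polish=shift 1, finish=shift 3, cut=shift 5, grind=shift 4.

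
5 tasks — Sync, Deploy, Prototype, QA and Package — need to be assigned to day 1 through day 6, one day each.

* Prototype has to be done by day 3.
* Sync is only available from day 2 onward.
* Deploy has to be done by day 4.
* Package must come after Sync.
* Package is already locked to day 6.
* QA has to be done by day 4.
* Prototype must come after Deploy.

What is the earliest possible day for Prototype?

Precedence pushes Prototype to at least day 2; Prototype's own window allows nothing later than day 3.
Prototype at day 2 is achievable: Sync=day 2; Prototype=day 2; Deploy=day 1; QA=day 1; Package=day 6.

day 2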